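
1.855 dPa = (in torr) 0.001391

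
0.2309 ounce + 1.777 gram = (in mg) 8323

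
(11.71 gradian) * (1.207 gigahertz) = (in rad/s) 2.22e+08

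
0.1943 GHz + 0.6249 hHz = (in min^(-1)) 1.166e+10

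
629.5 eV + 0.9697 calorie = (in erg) 4.057e+07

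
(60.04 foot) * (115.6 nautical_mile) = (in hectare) 391.8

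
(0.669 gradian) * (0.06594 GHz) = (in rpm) 6.617e+06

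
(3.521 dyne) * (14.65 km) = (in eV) 3.22e+18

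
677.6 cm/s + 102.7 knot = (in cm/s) 5961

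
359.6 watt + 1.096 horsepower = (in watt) 1177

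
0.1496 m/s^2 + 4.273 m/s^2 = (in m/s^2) 4.423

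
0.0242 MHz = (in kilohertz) 24.2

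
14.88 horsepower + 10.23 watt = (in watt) 1.111e+04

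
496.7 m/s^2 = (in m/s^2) 496.7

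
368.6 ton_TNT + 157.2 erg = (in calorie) 3.686e+11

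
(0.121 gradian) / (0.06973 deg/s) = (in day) 1.808e-05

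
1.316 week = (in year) 0.02524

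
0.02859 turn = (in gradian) 11.44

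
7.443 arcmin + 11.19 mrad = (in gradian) 0.8502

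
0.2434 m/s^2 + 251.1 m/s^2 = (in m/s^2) 251.3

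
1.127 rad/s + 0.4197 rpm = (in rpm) 11.18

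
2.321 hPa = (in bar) 0.002321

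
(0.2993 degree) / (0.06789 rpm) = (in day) 8.504e-06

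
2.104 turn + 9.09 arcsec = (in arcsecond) 2.727e+06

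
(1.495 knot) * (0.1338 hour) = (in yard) 405.1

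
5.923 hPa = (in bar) 0.005923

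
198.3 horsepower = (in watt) 1.479e+05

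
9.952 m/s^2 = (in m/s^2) 9.952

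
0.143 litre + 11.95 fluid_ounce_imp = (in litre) 0.4825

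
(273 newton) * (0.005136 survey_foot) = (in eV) 2.667e+18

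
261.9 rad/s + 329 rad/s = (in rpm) 5643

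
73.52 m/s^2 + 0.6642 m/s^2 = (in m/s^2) 74.18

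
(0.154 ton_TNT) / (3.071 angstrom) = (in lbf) 4.717e+17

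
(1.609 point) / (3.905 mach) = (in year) 1.354e-14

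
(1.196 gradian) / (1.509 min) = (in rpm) 0.001981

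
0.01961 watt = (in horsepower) 2.63e-05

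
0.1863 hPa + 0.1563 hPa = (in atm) 0.0003381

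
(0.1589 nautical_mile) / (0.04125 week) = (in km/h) 0.04247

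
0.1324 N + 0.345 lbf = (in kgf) 0.17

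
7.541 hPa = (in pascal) 754.1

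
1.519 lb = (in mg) 6.89e+05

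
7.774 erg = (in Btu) 7.368e-10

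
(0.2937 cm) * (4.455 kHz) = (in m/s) 13.08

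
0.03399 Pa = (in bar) 3.399e-07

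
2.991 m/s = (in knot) 5.814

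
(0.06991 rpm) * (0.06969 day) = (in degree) 2526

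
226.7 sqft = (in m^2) 21.06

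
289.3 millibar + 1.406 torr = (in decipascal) 2.912e+05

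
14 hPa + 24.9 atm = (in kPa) 2524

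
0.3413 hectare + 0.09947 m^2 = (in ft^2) 3.674e+04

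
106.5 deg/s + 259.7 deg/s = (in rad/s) 6.391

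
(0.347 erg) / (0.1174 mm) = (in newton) 0.0002956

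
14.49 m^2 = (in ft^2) 156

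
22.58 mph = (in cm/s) 1009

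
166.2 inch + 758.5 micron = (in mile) 0.002624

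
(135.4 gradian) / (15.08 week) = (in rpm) 2.227e-06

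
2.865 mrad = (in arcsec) 590.9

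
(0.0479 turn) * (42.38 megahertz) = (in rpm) 1.218e+08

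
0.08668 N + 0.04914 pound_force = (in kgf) 0.03113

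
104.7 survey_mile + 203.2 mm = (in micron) 1.685e+11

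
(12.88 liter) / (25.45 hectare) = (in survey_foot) 1.66e-07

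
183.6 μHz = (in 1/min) 0.01102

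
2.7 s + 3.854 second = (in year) 2.078e-07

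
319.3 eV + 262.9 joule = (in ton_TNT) 6.283e-08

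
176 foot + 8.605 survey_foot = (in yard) 61.54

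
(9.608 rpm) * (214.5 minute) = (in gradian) 8.244e+05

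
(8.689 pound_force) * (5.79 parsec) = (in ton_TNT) 1.65e+09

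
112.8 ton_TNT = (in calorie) 1.128e+11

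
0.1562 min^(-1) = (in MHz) 2.603e-09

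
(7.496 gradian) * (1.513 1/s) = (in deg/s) 10.21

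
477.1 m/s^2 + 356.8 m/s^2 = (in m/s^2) 833.9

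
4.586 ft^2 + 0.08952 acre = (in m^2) 362.7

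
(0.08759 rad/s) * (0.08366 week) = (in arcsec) 9.141e+08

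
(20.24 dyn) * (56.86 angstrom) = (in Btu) 1.091e-15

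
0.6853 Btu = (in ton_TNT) 1.728e-07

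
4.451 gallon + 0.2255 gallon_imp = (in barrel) 0.1124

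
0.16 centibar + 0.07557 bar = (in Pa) 7717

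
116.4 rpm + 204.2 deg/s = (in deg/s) 902.6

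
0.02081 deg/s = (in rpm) 0.003468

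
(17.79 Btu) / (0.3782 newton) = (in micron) 4.963e+10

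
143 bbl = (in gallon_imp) 5001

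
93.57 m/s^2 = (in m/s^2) 93.57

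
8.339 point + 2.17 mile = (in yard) 3819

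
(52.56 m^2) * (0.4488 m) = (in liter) 2.359e+04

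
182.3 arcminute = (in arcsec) 1.094e+04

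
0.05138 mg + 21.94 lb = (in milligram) 9.952e+06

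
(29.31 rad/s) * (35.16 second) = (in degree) 5.905e+04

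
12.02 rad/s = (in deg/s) 688.7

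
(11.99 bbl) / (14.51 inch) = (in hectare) 0.0005172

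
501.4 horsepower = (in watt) 3.739e+05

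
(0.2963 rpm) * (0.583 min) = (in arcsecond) 2.239e+05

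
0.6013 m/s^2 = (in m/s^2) 0.6013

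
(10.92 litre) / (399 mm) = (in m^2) 0.02737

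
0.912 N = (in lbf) 0.205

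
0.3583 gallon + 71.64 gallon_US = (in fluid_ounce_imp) 9592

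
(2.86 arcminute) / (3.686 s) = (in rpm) 0.002155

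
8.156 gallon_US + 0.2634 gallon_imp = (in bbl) 0.2017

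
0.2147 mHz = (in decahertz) 2.147e-05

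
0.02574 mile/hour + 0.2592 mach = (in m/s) 88.27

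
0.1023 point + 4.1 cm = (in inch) 1.616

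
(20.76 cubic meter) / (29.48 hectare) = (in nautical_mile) 3.802e-08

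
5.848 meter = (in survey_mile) 0.003634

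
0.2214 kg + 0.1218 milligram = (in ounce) 7.81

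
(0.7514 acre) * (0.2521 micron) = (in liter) 0.7666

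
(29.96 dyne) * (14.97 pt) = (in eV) 9.875e+12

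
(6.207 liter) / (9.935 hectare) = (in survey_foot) 2.05e-07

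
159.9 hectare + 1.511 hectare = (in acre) 398.9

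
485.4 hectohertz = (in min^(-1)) 2.912e+06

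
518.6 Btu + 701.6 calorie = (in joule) 5.501e+05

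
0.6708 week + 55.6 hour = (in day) 7.012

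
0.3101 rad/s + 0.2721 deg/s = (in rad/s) 0.3148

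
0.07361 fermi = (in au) 4.921e-28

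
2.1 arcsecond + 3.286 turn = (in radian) 20.65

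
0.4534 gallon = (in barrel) 0.0108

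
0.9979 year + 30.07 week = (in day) 574.7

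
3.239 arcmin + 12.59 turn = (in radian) 79.11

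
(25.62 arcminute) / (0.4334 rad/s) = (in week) 2.843e-08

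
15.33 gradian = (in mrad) 240.8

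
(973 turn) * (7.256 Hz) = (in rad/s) 4.436e+04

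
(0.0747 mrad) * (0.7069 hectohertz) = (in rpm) 0.05043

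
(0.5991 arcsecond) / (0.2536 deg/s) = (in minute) 1.094e-05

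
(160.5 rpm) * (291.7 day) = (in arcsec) 8.737e+13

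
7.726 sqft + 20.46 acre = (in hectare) 8.28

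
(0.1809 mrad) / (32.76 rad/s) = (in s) 5.522e-06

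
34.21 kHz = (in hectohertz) 342.1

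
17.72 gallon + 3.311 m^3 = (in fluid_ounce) 1.142e+05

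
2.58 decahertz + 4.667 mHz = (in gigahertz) 2.58e-08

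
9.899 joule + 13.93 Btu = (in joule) 1.471e+04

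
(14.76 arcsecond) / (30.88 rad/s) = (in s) 2.317e-06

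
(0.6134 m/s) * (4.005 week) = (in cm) 1.486e+08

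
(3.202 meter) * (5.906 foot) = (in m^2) 5.764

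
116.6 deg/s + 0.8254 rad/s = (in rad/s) 2.86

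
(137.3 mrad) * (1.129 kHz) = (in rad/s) 155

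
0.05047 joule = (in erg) 5.047e+05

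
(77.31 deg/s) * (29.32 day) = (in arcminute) 1.175e+10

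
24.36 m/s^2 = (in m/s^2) 24.36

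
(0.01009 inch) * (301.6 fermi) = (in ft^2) 8.32e-16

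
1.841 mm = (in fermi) 1.841e+12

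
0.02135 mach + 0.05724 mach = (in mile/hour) 59.86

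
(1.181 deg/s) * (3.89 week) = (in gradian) 3.087e+06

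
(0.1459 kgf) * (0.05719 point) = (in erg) 288.7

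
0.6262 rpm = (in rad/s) 0.06558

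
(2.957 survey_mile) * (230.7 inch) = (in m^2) 2.789e+04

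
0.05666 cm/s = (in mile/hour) 0.001267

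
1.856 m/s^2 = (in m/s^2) 1.856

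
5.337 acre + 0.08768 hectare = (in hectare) 2.247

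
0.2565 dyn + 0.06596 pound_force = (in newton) 0.2934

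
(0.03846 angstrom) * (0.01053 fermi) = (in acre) 1.001e-32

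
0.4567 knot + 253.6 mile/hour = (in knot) 220.8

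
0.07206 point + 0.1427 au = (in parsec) 6.918e-07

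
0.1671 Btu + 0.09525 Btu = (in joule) 276.8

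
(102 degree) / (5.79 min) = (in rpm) 0.04893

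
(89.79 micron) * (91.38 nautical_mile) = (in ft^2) 163.6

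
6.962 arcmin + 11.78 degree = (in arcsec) 4.283e+04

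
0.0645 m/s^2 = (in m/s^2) 0.0645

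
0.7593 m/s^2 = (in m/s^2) 0.7593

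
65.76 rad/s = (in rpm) 628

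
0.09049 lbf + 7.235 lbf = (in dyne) 3.259e+06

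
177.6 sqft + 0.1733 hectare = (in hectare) 0.1749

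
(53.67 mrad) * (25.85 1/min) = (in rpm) 0.2208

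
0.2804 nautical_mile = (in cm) 5.193e+04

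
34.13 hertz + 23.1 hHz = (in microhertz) 2.344e+09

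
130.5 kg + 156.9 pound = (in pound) 444.6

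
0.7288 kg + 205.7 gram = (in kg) 0.9345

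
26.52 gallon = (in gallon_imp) 22.08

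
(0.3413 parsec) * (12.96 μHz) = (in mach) 4.008e+08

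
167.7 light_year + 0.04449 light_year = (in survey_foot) 5.207e+18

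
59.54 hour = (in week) 0.3544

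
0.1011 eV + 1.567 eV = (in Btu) 2.533e-22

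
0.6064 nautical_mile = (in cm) 1.123e+05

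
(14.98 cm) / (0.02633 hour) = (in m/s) 0.00158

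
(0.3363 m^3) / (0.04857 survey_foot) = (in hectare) 0.002272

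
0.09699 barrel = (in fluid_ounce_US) 521.4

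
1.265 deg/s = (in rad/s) 0.02208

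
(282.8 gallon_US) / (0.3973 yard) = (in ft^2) 31.72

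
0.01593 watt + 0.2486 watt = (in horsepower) 0.0003547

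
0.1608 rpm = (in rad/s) 0.01684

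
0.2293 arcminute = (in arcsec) 13.76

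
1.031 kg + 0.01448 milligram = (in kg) 1.031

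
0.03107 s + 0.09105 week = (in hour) 15.3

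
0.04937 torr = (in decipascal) 65.82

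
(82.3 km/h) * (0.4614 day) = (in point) 2.583e+09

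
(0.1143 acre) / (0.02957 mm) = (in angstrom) 1.564e+17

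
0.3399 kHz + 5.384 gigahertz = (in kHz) 5.384e+06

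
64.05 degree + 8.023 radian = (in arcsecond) 1.885e+06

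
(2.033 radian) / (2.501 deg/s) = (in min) 0.7762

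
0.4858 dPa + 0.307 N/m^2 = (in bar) 3.556e-06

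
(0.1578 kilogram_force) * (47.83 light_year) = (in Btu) 6.637e+14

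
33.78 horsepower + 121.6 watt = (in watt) 2.531e+04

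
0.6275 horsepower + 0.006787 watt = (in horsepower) 0.6275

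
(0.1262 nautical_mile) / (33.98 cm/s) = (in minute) 11.46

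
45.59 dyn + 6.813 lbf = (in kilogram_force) 3.09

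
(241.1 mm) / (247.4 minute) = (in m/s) 1.624e-05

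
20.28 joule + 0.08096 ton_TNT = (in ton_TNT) 0.08096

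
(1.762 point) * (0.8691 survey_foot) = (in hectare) 1.647e-08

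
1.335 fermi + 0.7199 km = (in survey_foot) 2362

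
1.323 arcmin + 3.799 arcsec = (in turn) 6.418e-05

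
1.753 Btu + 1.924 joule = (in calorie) 442.5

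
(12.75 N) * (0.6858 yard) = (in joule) 7.995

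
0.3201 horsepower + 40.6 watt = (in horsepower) 0.3745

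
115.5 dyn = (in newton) 0.001155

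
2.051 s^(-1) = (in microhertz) 2.051e+06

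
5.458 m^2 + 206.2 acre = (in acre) 206.2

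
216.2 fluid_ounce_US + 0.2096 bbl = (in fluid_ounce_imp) 1398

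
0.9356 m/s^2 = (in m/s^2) 0.9356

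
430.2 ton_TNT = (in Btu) 1.706e+09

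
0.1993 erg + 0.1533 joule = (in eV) 9.568e+17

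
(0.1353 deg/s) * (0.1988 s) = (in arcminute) 1.614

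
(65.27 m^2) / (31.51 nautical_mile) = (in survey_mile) 6.95e-07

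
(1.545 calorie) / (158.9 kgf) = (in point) 11.76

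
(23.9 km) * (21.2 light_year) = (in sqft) 5.16e+22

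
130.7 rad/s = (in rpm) 1248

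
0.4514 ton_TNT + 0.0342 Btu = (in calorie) 4.514e+08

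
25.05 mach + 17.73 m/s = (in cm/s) 8.547e+05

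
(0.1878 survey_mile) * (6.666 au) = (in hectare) 3.014e+10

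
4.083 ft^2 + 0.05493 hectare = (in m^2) 549.7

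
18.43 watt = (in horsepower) 0.02472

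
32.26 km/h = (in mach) 0.02632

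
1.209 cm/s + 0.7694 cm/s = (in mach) 5.81e-05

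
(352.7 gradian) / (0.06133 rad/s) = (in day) 0.001046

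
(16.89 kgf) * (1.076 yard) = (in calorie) 38.95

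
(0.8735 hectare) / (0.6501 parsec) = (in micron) 4.354e-07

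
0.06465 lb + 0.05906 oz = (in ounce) 1.093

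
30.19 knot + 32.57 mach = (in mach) 32.62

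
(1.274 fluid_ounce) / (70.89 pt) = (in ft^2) 0.01622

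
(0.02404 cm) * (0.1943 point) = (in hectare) 1.648e-12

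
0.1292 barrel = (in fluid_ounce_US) 694.6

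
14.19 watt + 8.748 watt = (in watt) 22.94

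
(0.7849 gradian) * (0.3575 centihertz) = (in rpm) 0.0004209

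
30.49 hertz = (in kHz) 0.03049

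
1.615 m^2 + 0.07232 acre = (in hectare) 0.02943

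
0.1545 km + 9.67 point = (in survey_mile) 0.096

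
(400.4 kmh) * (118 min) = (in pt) 2.232e+09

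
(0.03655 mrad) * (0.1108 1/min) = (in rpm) 6.445e-07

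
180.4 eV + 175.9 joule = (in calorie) 42.04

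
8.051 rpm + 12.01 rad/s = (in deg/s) 736.4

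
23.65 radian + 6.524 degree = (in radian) 23.76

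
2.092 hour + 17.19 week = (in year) 0.3299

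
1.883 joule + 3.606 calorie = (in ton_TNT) 4.056e-09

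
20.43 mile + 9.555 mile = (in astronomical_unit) 3.226e-07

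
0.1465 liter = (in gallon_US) 0.0387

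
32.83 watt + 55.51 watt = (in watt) 88.34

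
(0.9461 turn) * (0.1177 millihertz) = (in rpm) 0.006681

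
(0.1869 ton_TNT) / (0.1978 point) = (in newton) 1.121e+13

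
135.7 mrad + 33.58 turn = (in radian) 211.1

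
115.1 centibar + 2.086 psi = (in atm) 1.278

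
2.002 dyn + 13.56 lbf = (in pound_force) 13.56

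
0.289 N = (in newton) 0.289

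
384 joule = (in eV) 2.397e+21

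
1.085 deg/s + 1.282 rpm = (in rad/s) 0.1532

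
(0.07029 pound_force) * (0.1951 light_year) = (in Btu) 5.47e+11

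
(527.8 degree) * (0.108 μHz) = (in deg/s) 5.7e-05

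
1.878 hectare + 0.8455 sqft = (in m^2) 1.878e+04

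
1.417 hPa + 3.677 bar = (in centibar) 367.8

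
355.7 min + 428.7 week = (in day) 3001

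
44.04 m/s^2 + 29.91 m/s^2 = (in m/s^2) 73.95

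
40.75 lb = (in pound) 40.75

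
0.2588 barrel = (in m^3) 0.04115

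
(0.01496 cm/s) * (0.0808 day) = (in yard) 1.142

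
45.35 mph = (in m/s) 20.27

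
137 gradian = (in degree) 123.3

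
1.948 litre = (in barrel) 0.01225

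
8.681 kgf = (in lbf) 19.14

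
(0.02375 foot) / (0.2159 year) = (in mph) 2.378e-09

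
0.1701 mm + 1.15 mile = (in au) 1.237e-08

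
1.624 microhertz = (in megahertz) 1.624e-12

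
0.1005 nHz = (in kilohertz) 1.005e-13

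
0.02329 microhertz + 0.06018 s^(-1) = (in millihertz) 60.18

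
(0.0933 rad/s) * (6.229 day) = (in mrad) 5.021e+07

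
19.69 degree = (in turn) 0.05469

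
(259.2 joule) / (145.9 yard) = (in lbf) 0.4368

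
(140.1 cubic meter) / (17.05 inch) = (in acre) 0.07994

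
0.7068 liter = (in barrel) 0.004446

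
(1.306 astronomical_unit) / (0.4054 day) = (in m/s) 5.578e+06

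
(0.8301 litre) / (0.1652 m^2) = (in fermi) 5.025e+12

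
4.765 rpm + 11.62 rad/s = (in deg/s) 694.4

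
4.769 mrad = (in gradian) 0.3036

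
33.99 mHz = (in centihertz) 3.399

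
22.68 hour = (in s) 8.165e+04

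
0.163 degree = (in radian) 0.002845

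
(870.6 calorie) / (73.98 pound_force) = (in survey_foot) 36.32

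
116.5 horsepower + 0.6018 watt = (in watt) 8.687e+04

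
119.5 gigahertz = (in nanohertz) 1.195e+20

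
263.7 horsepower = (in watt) 1.966e+05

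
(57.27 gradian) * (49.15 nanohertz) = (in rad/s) 4.422e-08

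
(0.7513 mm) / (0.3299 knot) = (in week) 7.319e-09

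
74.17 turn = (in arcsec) 9.612e+07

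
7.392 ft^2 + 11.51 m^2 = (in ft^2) 131.3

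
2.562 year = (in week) 133.6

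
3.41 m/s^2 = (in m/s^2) 3.41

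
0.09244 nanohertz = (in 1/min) 5.546e-09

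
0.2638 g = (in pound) 0.0005816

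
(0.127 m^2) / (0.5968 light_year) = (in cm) 2.249e-15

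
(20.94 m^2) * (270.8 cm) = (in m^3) 56.71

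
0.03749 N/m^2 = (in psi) 5.437e-06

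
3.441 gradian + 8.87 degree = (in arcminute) 718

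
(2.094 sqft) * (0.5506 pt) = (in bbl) 0.0002377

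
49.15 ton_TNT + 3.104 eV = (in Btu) 1.949e+08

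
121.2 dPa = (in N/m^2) 12.12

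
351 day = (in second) 3.033e+07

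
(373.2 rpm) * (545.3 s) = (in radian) 2.131e+04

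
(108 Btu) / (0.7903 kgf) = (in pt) 4.168e+07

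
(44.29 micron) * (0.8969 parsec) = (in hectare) 1.226e+08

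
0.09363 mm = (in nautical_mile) 5.056e-08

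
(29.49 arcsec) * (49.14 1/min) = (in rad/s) 0.0001171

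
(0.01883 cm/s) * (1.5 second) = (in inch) 0.01112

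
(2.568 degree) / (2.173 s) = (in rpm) 0.197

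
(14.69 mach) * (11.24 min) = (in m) 3.373e+06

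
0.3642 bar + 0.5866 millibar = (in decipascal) 3.648e+05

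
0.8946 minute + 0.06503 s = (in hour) 0.01493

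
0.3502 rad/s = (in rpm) 3.344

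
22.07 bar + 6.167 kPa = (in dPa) 2.213e+07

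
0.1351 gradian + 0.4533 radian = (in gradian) 28.99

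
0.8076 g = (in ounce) 0.02849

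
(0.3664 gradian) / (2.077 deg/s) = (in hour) 4.41e-05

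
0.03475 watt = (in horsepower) 4.66e-05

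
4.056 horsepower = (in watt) 3025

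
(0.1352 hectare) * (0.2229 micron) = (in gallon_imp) 0.06629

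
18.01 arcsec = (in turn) 1.39e-05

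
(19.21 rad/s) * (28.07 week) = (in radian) 3.261e+08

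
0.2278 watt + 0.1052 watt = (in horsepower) 0.0004466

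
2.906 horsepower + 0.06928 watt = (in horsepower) 2.906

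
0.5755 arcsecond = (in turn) 4.441e-07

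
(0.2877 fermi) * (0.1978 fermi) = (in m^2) 5.691e-32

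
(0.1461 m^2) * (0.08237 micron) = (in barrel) 7.569e-08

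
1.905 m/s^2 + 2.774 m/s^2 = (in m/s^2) 4.679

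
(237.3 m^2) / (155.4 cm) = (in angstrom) 1.527e+12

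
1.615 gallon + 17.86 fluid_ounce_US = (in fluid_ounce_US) 224.6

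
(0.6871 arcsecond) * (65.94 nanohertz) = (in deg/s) 1.259e-11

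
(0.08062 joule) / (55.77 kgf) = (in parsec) 4.777e-21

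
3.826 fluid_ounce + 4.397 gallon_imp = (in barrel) 0.1264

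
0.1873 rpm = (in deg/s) 1.124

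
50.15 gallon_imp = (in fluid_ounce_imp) 8024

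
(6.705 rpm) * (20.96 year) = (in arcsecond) 9.573e+13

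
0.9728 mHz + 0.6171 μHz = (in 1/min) 0.05841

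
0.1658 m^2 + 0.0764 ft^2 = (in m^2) 0.1729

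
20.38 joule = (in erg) 2.038e+08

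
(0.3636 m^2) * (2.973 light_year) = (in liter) 1.023e+19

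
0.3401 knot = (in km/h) 0.6299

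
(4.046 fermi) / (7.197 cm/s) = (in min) 9.37e-16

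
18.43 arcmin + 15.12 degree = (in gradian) 17.14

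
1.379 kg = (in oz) 48.64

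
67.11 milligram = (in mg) 67.11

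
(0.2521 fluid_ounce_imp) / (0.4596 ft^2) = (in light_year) 1.773e-20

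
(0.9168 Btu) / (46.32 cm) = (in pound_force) 469.5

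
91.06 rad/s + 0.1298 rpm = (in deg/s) 5218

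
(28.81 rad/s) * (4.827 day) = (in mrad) 1.202e+10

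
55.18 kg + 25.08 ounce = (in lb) 123.2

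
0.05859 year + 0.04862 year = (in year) 0.1072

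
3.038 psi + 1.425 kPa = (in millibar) 223.7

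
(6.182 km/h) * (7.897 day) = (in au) 7.832e-06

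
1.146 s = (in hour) 0.0003183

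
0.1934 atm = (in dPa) 1.96e+05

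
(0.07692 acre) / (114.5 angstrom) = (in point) 7.706e+13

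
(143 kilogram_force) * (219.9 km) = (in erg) 3.084e+15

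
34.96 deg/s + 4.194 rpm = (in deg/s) 60.12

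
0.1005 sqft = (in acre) 2.307e-06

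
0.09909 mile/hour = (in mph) 0.09909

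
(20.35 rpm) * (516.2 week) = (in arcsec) 1.372e+14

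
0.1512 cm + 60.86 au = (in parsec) 0.0002951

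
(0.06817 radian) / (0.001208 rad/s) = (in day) 0.0006531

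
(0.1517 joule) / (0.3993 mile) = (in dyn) 23.61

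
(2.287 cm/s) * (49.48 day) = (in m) 9.777e+04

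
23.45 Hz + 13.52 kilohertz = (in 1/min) 8.126e+05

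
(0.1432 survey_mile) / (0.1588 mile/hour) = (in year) 0.0001029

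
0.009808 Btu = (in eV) 6.459e+19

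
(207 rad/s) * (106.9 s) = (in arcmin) 7.607e+07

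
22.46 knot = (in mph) 25.85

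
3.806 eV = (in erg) 6.098e-12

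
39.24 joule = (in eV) 2.449e+20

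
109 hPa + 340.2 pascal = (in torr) 84.31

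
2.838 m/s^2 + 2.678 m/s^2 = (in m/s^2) 5.516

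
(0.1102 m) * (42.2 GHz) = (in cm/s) 4.65e+11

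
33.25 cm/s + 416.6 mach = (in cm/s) 1.419e+07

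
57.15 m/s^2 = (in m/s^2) 57.15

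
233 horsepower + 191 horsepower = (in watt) 3.162e+05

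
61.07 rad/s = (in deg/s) 3499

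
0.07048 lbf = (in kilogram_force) 0.03197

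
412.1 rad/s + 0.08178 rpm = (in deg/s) 2.361e+04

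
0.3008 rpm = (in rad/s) 0.0315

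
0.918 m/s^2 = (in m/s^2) 0.918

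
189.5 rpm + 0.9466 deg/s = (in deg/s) 1138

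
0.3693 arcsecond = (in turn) 2.85e-07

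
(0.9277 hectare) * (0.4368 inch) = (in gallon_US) 2.719e+04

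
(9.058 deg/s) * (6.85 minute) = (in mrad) 6.498e+04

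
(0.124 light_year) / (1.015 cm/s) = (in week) 1.911e+11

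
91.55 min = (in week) 0.009082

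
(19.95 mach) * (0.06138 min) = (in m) 2.502e+04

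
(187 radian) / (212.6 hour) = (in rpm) 0.002333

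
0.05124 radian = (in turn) 0.008155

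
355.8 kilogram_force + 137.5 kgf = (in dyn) 4.838e+08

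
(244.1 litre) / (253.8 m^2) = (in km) 9.618e-07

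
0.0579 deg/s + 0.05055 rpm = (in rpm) 0.0602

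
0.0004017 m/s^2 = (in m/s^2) 0.0004017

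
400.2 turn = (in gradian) 1.601e+05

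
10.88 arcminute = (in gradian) 0.2015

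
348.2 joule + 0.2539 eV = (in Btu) 0.33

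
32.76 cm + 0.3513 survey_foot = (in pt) 1232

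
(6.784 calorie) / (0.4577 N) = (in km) 0.06201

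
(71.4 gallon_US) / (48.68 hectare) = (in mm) 0.0005552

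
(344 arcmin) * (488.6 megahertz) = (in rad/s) 4.889e+07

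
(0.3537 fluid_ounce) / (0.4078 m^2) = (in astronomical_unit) 1.715e-16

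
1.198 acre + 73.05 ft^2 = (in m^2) 4855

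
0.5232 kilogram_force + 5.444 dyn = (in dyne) 5.131e+05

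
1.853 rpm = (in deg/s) 11.12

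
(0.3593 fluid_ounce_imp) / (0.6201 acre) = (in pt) 1.153e-05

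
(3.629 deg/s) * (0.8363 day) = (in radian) 4577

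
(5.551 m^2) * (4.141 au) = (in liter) 3.439e+15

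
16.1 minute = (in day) 0.01118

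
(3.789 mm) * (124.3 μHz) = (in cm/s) 4.71e-05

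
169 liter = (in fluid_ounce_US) 5715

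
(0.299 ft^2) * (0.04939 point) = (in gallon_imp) 0.0001065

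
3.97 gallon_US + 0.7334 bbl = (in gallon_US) 34.77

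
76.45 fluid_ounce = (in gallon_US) 0.5973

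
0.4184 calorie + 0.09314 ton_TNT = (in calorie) 9.314e+07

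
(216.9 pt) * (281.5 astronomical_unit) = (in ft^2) 3.468e+13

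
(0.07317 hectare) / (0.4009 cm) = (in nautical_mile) 98.55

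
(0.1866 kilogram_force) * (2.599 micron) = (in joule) 4.756e-06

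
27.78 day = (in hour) 666.7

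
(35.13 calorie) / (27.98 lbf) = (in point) 3348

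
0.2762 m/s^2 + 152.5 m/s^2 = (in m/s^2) 152.8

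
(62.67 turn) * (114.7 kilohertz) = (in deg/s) 2.588e+09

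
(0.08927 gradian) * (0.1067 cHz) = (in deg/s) 8.573e-05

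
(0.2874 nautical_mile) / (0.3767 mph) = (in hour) 0.878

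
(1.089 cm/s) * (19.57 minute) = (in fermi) 1.279e+16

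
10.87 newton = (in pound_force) 2.444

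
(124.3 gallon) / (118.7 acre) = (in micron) 0.9795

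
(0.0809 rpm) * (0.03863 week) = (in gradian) 1.26e+04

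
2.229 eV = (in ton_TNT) 8.535e-29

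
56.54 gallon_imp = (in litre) 257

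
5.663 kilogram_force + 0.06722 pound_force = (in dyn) 5.583e+06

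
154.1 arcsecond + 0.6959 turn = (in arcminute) 1.503e+04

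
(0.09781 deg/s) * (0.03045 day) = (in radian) 4.491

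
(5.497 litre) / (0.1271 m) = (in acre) 1.069e-05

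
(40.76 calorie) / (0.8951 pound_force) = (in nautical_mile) 0.02313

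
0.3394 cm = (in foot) 0.01114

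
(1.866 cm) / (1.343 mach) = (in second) 4.081e-05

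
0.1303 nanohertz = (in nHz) 0.1303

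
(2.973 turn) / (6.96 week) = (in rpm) 4.238e-05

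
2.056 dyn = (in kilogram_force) 2.097e-06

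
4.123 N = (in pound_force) 0.9269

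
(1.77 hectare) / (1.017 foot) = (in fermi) 5.71e+19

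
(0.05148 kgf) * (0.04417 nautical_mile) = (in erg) 4.13e+08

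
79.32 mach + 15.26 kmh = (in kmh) 9.725e+04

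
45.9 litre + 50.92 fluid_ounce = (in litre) 47.41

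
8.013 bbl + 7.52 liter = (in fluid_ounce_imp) 4.51e+04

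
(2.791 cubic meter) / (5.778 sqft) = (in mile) 0.003231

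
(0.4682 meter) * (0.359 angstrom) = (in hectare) 1.681e-15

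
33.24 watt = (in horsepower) 0.04458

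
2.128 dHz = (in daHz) 0.02128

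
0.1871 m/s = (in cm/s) 18.71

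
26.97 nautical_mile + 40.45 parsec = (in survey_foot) 4.095e+18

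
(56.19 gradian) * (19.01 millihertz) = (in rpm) 0.1602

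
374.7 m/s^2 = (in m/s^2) 374.7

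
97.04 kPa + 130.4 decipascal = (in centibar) 97.05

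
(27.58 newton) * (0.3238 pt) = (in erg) 3.15e+04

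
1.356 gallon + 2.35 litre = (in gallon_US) 1.977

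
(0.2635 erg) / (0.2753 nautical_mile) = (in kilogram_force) 5.27e-12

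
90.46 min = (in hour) 1.508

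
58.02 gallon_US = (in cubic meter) 0.2196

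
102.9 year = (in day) 3.756e+04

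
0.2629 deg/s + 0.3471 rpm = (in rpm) 0.3909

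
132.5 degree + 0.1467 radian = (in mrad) 2459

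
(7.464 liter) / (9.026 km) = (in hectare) 8.269e-11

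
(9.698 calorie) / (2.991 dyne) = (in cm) 1.357e+08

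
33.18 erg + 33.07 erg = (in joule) 6.625e-06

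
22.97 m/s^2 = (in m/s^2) 22.97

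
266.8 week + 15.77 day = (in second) 1.627e+08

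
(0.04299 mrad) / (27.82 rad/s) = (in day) 1.789e-11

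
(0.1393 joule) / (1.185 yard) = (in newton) 0.1286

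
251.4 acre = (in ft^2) 1.095e+07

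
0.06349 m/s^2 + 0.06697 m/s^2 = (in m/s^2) 0.1305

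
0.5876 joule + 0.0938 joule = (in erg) 6.814e+06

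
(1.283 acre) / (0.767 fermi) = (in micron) 6.769e+24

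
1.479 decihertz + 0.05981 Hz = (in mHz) 207.7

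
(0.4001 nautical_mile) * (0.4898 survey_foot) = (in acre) 0.02734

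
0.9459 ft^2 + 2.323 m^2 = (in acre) 0.0005957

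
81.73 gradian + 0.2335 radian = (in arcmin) 5216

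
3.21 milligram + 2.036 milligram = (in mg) 5.246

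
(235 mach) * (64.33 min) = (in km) 3.089e+05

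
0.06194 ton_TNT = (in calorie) 6.194e+07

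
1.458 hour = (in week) 0.008679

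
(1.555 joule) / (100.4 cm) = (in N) 1.549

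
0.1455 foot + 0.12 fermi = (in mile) 2.756e-05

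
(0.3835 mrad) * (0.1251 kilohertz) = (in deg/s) 2.749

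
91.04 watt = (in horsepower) 0.1221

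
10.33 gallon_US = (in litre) 39.1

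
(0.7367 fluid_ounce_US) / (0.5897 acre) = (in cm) 9.129e-07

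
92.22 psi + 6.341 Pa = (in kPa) 635.8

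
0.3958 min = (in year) 7.53e-07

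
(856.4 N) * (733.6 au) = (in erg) 9.399e+23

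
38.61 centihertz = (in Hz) 0.3861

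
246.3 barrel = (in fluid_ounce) 1.324e+06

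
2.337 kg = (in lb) 5.152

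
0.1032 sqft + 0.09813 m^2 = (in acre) 2.662e-05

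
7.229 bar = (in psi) 104.8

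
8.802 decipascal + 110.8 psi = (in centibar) 763.9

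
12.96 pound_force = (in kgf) 5.879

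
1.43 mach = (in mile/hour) 1089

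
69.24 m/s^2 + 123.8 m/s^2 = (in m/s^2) 193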